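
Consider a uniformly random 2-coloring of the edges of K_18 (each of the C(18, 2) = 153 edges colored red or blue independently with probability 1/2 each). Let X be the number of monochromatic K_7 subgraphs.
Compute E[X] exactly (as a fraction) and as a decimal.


Let X = Σ_S X_S over the C(18, 7) = 31824 subsets S of size 7, where X_S = 1 if the K_7 on S is monochromatic.
For a fixed S, the K_7 on S has C(7, 2) = 21 edges. P[all 21 edges red] = (1/2)^21, and likewise for blue, so P[monochromatic] = 2·(1/2)^21 = 2^{1 − 21} = 1/1048576.
By linearity: E[X] = C(18, 7) · 2^{1 − 21} = 31824 · 1/1048576 = 1989/65536.
Numerically: E[X] ≈ 0.030.

E[X] = C(18,7)·2^(1−C(7,2)) = 1989/65536 ≈ 0.030.


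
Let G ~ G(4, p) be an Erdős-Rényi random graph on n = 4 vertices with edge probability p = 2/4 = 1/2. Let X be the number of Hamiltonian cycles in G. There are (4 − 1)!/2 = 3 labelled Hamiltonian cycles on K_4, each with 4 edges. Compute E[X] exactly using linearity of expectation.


K_4 has (4 − 1)!/2 = 3 labelled Hamiltonian cycles.
For each such Hamiltonian cycle H, let X_H = 1 if all 4 edges of H are present in G. Then P[X_H = 1] = p^{4} = (1/2)^{4} = 1/16.
By linearity of expectation: E[X] = Σ_H E[X_H] = 3 · p^{4} = 3 · 1/16 = 3/16.
Numerically: E[X] ≈ 0.188.

E[X] = 3 · (1/2)^{4} = 3/16 ≈ 0.188.


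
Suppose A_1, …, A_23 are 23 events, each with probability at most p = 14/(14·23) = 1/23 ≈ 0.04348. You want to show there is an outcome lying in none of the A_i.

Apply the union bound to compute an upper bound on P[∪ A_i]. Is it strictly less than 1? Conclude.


Union bound: P[∪_{i=1}^{23} A_i] ≤ Σ_i P[A_i] ≤ 23·p = 23·(1/23) = 1.
Numerically: 1 ≈ 1.00000.
Is 1 < 1? NO.
Since the bound 1 is ≥ 1, the union bound is uninformative here; it does NOT by itself certify existence.

23·p = 1 ≈ 1.00000; existence NOT certified by the union bound.


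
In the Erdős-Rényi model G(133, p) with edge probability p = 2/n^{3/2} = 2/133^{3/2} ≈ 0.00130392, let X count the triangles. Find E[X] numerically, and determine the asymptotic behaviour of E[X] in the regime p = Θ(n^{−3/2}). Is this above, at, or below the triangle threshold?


Number of potential triangles: C(133, 3) = 383306.
Each occurs with probability p³ ≈ (0.00130392)³ ≈ 2.21695870e-09.
By linearity: E[X] = C(133, 3)·p³ ≈ 383306 · 2.21695870e-09 ≈ 0.000850.
Since α = 3/2 > 1, p = c/n^{3/2} = o(1/n) is below the triangle threshold p ~ 1/n. Asymptotically E[X] ~ (c³/6)·n^{3(1−α)} = (2³/6)·n^{-1.5} → 0, so by Markov's inequality G has no triangles w.h.p.

E[X] ≈ 0.000850; in regime p = Θ(1/n^{3/2}) E[X] tends to 0 (below the triangle threshold p ~ 1/n).


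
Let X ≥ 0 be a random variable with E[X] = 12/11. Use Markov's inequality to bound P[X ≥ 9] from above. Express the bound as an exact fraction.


μ = E[X] = 12/11, a = 9.
Markov: P[X ≥ 9] ≤ μ/a = (12/11)/9 = 4/33.
Numerically: ≈ 0.1212.
(Since a = 9 > μ = 1.0909, the bound 4/33 is < 1 and informative.)

P[X ≥ 9] ≤ 4/33 ≈ 0.1212.


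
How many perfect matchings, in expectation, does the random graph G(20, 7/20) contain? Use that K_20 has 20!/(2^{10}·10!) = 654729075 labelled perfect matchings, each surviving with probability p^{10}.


K_20 has 20!/(2^{10}·10!) = 654729075 labelled perfect matchings.
For each such perfect matching H, let X_H = 1 if all 10 edges of H are present in G. Then P[X_H = 1] = p^{10} = (7/20)^{10} = 282475249/10240000000000.
Summing the indicators: E[X] = Σ_H E[X_H] = 654729075 · p^{10} = 654729075 · 282475249/10240000000000 = 7397790339526587/409600000000.
Numerically: E[X] ≈ 18061.

E[X] = 654729075 · (7/20)^{10} = 7397790339526587/409600000000 ≈ 18061.


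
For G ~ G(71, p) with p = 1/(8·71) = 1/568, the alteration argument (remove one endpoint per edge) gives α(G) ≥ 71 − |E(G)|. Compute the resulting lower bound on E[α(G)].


E[|E(G)|] = C(71, 2)·p = 2485 · (1/568) = 35/8.
E[α(G)] ≥ n − E[|E(G)|] = 71 − 35/8 = 533/8.
Numerically: ≈ 66.625000.
(This is only a lower bound; the true E[α(G)] may be larger.)

E[α(G)] ≥ 533/8 ≈ 66.625000.


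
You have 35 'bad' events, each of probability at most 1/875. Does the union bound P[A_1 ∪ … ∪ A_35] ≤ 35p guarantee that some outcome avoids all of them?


Union bound: P[∪_{i=1}^{35} A_i] ≤ Σ_i P[A_i] ≤ 35·p = 35·(1/875) = 1/25.
Numerically: 1/25 ≈ 0.0400000.
Is 1/25 < 1? YES.
Since P[∪ A_i] ≤ 1/25 < 1, the complement has P[∩ A_i^c] ≥ 1 − 1/25 = 24/25 > 0, so some outcome avoids every A_i.

35·p = 1/25 ≈ 0.0400000; existence CERTIFIED by the union bound.


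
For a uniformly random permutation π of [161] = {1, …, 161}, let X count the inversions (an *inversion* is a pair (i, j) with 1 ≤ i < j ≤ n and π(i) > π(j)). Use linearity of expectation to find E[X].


Write X = Σ X_I over the C(161, 2) = 12880 pairs i < j, with X_I the indicator of one inversion.
There are 12880 indicators.
For each fixed pair i < j, the values π(i) and π(j) are two distinct elements of {1, …, 161} in uniformly random order; by symmetry P[π(i) > π(j)] = 1/2.
By linearity: E[X] = 12880 · (1/2) = C(161, 2) · (1/2) = 12880/2 = 6440 ≈ 6440.00000.

E[X] = 6440 = 6440.00000.


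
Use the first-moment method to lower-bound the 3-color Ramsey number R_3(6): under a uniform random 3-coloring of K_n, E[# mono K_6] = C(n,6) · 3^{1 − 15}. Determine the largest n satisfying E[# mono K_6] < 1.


We need C(n, 6) · 3^{1 − 15} < 1, i.e. C(n, 6) < 3^{15 − 1} = 4782969.
Check values of n near the boundary:
  n = 39: C(39, 6) = 3262623; 3262623 < 4782969? YES
  n = 40: C(40, 6) = 3838380; 3838380 < 4782969? YES
  n = 41: C(41, 6) = 4496388; 4496388 < 4782969? YES
  n = 42: C(42, 6) = 5245786; 5245786 < 4782969? NO
The largest n with C(n, 6) < 4782969 is n = 41 (where E[X] = 1498796/1594323 ≈ 0.9401). Hence R_3(6) > 41, i.e. R_3(6) ≥ 42.

Largest n = 41; hence R_3(6) > 41.


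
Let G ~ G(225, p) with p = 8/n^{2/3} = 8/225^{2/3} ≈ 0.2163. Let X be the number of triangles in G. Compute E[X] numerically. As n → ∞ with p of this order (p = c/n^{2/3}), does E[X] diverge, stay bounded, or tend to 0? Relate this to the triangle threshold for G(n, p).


Number of potential triangles: C(225, 3) = 1873200.
Each occurs with probability p³ ≈ (0.2163)³ ≈ 1.011358e-02.
By linearity: E[X] = C(225, 3)·p³ ≈ 1873200 · 1.011358e-02 ≈ 18944.7585.
Since α = 2/3 < 1, p = c/n^{2/3} ≫ 1/n is above the triangle threshold p ~ 1/n. Asymptotically E[X] ~ (c³/6)·n^{3(1−α)} = (8³/6)·n^{1} → ∞; triangles are abundant w.h.p.

E[X] ≈ 18944.7585; in regime p = Θ(1/n^{2/3}) E[X] diverges (above the triangle threshold p ~ 1/n).


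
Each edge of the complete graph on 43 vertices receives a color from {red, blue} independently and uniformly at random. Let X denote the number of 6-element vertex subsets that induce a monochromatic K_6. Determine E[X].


Let X = Σ_S X_S over the C(43, 6) = 6096454 subsets S of size 6, where X_S = 1 if the K_6 on S is monochromatic.
For a fixed S, the K_6 on S has C(6, 2) = 15 edges. P[all 15 edges red] = (1/2)^15, and likewise for blue, so P[monochromatic] = 2·(1/2)^15 = 2^{1 − 15} = 1/16384.
By linearity: E[X] = C(43, 6) · 2^{1 − 15} = 6096454 · 1/16384 = 3048227/8192.
Numerically: E[X] ≈ 372.098022.

E[X] = C(43,6)·2^(1−C(6,2)) = 3048227/8192 ≈ 372.098022.


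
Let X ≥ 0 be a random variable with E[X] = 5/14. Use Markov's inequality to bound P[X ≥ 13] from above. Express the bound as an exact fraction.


μ = E[X] = 5/14, a = 13.
Markov: P[X ≥ 13] ≤ μ/a = (5/14)/13 = 5/182.
Numerically: ≈ 0.02747.
(Since a = 13 > μ = 0.35714, the bound 5/182 is < 1 and informative.)

P[X ≥ 13] ≤ 5/182 ≈ 0.02747.


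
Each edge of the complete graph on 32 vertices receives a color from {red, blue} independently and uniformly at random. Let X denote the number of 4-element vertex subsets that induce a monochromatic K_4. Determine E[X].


Let X = Σ_S X_S over the C(32, 4) = 35960 subsets S of size 4, where X_S = 1 if the K_4 on S is monochromatic.
For a fixed S, the K_4 on S has C(4, 2) = 6 edges. P[all 6 edges red] = (1/2)^6, and likewise for blue, so P[monochromatic] = 2·(1/2)^6 = 2^{1 − 6} = 1/32.
By linearity: E[X] = C(32, 4) · 2^{1 − 6} = 35960 · 1/32 = 4495/4.
Numerically: E[X] ≈ 1123.75000.

E[X] = C(32,4)·2^(1−C(4,2)) = 4495/4 ≈ 1123.75000.


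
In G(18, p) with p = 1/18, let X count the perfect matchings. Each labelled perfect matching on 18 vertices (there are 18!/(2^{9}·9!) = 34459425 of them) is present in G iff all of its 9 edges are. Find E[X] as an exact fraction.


K_18 has 18!/(2^{9}·9!) = 34459425 labelled perfect matchings.
For each such perfect matching H, let X_H = 1 if all 9 edges of H are present in G. Then P[X_H = 1] = p^{9} = (1/18)^{9} = 1/198359290368.
Summing the indicators: E[X] = Σ_H E[X_H] = 34459425 · p^{9} = 34459425 · 1/198359290368 = 425425/2448880128.
Numerically: E[X] ≈ 0.00017372.

E[X] = 34459425 · (1/18)^{9} = 425425/2448880128 ≈ 0.00017372.


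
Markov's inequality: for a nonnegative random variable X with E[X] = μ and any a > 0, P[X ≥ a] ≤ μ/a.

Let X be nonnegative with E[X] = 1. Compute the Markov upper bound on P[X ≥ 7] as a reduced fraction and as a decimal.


μ = E[X] = 1, a = 7.
Markov: P[X ≥ 7] ≤ μ/a = (1)/7 = 1/7.
Numerically: ≈ 0.1429.
(Since a = 7 > μ = 1.0000, the bound 1/7 is < 1 and informative.)

P[X ≥ 7] ≤ 1/7 ≈ 0.1429.


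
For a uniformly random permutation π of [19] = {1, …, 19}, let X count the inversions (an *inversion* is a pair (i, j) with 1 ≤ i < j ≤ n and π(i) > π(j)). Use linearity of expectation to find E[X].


Write X = Σ X_I over the C(19, 2) = 171 pairs i < j, with X_I the indicator of one inversion.
There are 171 indicators.
For each fixed pair i < j, the values π(i) and π(j) are two distinct elements of {1, …, 19} in uniformly random order; by symmetry P[π(i) > π(j)] = 1/2.
By linearity: E[X] = 171 · (1/2) = C(19, 2) · (1/2) = 171/2 = 171/2 ≈ 85.500.

E[X] = 171/2 = 85.500.


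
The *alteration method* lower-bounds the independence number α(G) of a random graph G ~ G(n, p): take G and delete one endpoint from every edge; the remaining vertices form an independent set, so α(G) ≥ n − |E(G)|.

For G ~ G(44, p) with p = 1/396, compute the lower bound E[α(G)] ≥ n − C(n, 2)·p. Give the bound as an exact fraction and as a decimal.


E[|E(G)|] = C(44, 2)·p = 946 · (1/396) = 43/18.
E[α(G)] ≥ n − E[|E(G)|] = 44 − 43/18 = 749/18.
Numerically: ≈ 41.611.
(This is only a lower bound; the true E[α(G)] may be larger.)

E[α(G)] ≥ 749/18 ≈ 41.611.


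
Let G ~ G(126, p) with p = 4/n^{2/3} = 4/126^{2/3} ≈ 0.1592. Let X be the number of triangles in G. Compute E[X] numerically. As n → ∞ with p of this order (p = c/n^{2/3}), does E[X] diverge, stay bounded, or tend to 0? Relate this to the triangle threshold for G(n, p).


Number of potential triangles: C(126, 3) = 325500.
Each occurs with probability p³ ≈ (0.1592)³ ≈ 4.031242e-03.
By linearity: E[X] = C(126, 3)·p³ ≈ 325500 · 4.031242e-03 ≈ 1312.1693.
Since α = 2/3 < 1, p = c/n^{2/3} ≫ 1/n is above the triangle threshold p ~ 1/n. Asymptotically E[X] ~ (c³/6)·n^{3(1−α)} = (4³/6)·n^{1} → ∞; triangles are abundant w.h.p.

E[X] ≈ 1312.1693; in regime p = Θ(1/n^{2/3}) E[X] diverges (above the triangle threshold p ~ 1/n).


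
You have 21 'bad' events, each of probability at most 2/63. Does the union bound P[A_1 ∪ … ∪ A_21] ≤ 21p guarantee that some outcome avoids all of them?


Union bound: P[∪_{i=1}^{21} A_i] ≤ Σ_i P[A_i] ≤ 21·p = 21·(2/63) = 2/3.
Numerically: 2/3 ≈ 0.6666667.
Is 2/3 < 1? YES.
Since P[∪ A_i] ≤ 2/3 < 1, the complement has P[∩ A_i^c] ≥ 1 − 2/3 = 1/3 > 0, so some outcome avoids every A_i.

21·p = 2/3 ≈ 0.6666667; existence CERTIFIED by the union bound.


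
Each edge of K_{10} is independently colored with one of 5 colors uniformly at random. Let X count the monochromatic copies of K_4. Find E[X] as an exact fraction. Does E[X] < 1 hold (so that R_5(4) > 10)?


E[X] = C(10, 4) · 5^{1 − 6} = 210 · 5^{−5} = 210/3125.
As a reduced fraction: E[X] = 42/625 ≈ 0.067200.
Is E[X] < 1? YES.
Since E[X] < 1, there exists a 5-coloring of K_{10} with no monochromatic K_4; hence R_5(4) > 10.

E[X] = 42/625 ≈ 0.067200; E[X] < 1, so R_5(4) > 10.


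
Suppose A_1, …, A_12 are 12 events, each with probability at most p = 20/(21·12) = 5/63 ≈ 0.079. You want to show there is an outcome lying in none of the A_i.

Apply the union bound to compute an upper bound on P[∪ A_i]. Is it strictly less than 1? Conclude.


Union bound: P[∪_{i=1}^{12} A_i] ≤ Σ_i P[A_i] ≤ 12·p = 12·(5/63) = 20/21.
Numerically: 20/21 ≈ 0.952.
Is 20/21 < 1? YES.
Since P[∪ A_i] ≤ 20/21 < 1, the complement has P[∩ A_i^c] ≥ 1 − 20/21 = 1/21 > 0, so some outcome avoids every A_i.

12·p = 20/21 ≈ 0.952; existence CERTIFIED by the union bound.


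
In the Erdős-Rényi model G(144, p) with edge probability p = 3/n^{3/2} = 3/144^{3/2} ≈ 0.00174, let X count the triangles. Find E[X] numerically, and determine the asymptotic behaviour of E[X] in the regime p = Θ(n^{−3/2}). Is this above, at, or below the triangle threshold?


Number of potential triangles: C(144, 3) = 487344.
Each occurs with probability p³ ≈ (0.00174)³ ≈ 5.23278e-09.
By linearity: E[X] = C(144, 3)·p³ ≈ 487344 · 5.23278e-09 ≈ 0.003.
Since α = 3/2 > 1, p = c/n^{3/2} = o(1/n) is below the triangle threshold p ~ 1/n. Asymptotically E[X] ~ (c³/6)·n^{3(1−α)} = (3³/6)·n^{-1.5} → 0, so by Markov's inequality G has no triangles w.h.p.

E[X] ≈ 0.003; in regime p = Θ(1/n^{3/2}) E[X] tends to 0 (below the triangle threshold p ~ 1/n).


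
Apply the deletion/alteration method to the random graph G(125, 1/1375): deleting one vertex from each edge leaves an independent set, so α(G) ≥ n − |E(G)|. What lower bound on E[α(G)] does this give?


E[|E(G)|] = C(125, 2)·p = 7750 · (1/1375) = 62/11.
E[α(G)] ≥ n − E[|E(G)|] = 125 − 62/11 = 1313/11.
Numerically: ≈ 119.363636.
(This is only a lower bound; the true E[α(G)] may be larger.)

E[α(G)] ≥ 1313/11 ≈ 119.363636.


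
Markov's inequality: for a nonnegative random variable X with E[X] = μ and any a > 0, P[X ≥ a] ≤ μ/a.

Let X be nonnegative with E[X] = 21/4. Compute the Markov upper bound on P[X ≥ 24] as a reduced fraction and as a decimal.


μ = E[X] = 21/4, a = 24.
Markov: P[X ≥ 24] ≤ μ/a = (21/4)/24 = 7/32.
Numerically: ≈ 0.21875.
(Since a = 24 > μ = 5.25000, the bound 7/32 is < 1 and informative.)

P[X ≥ 24] ≤ 7/32 ≈ 0.21875.


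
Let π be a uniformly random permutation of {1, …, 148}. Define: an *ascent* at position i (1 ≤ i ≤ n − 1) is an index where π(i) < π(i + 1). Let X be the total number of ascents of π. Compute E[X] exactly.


Write X = Σ X_I over i = 1, …, 147, with X_I the indicator of one ascent.
There are 147 indicators.
For each fixed i, the pair (π(i), π(i+1)) is a uniformly random ordered pair of distinct values from {1, …, 148}; by symmetry P[π(i) < π(i+1)] = 1/2.
By linearity: E[X] = 147 · (1/2) = (148 − 1) · (1/2) = 147/2 ≈ 73.500000.

E[X] = 147/2 = 73.500000.


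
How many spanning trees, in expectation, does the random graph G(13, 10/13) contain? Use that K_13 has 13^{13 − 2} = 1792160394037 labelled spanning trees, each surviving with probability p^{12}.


K_13 has 13^{13 − 2} = 1792160394037 labelled spanning trees.
For each such spanning tree H, let X_H = 1 if all 12 edges of H are present in G. Then P[X_H = 1] = p^{12} = (10/13)^{12} = 1000000000000/23298085122481.
By linearity: E[X] = Σ_H E[X_H] = 1792160394037 · p^{12} = 1792160394037 · 1000000000000/23298085122481 = 1000000000000/13.
Numerically: E[X] ≈ 7.692e+10.

E[X] = 1792160394037 · (10/13)^{12} = 1000000000000/13 ≈ 7.692e+10.


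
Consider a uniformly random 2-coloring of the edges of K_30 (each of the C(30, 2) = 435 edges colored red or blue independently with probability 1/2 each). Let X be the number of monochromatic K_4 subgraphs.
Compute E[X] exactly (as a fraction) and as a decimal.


Let X = Σ_S X_S over the C(30, 4) = 27405 subsets S of size 4, where X_S = 1 if the K_4 on S is monochromatic.
For a fixed S, the K_4 on S has C(4, 2) = 6 edges. P[all 6 edges red] = (1/2)^6, and likewise for blue, so P[monochromatic] = 2·(1/2)^6 = 2^{1 − 6} = 1/32.
By linearity: E[X] = C(30, 4) · 2^{1 − 6} = 27405 · 1/32 = 27405/32.
Numerically: E[X] ≈ 856.406250.

E[X] = C(30,4)·2^(1−C(4,2)) = 27405/32 ≈ 856.406250.


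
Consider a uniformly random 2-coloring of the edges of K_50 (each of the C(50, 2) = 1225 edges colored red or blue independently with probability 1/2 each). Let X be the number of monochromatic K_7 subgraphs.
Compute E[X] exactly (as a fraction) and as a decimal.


Let X = Σ_S X_S over the C(50, 7) = 99884400 subsets S of size 7, where X_S = 1 if the K_7 on S is monochromatic.
For a fixed S, the K_7 on S has C(7, 2) = 21 edges. P[all 21 edges red] = (1/2)^21, and likewise for blue, so P[monochromatic] = 2·(1/2)^21 = 2^{1 − 21} = 1/1048576.
Summing: E[X] = C(50, 7) · 2^{1 − 21} = 99884400 · 1/1048576 = 6242775/65536.
Numerically: E[X] ≈ 95.2572.

E[X] = C(50,7)·2^(1−C(7,2)) = 6242775/65536 ≈ 95.2572.


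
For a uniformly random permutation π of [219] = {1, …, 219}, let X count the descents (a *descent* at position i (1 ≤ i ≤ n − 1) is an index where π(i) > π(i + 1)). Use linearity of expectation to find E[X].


Write X = Σ X_I over i = 1, …, 218, with X_I the indicator of one descent.
There are 218 indicators.
For each fixed i, the pair (π(i), π(i+1)) is a uniformly random ordered pair of distinct values from {1, …, 219}; by symmetry P[π(i) > π(i+1)] = 1/2.
By linearity: E[X] = 218 · (1/2) = (219 − 1) · (1/2) = 109 ≈ 109.00000.

E[X] = 109 = 109.00000.


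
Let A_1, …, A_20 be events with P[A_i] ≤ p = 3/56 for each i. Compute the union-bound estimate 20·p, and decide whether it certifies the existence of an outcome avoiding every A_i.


Union bound: P[∪_{i=1}^{20} A_i] ≤ Σ_i P[A_i] ≤ 20·p = 20·(3/56) = 15/14.
Numerically: 15/14 ≈ 1.0714.
Is 15/14 < 1? NO.
Since the bound 15/14 is ≥ 1, the union bound is uninformative here; it does NOT by itself certify existence.

20·p = 15/14 ≈ 1.0714; existence NOT certified by the union bound.


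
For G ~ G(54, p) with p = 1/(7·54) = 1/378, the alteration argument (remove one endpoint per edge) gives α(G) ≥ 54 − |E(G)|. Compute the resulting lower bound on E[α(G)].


E[|E(G)|] = C(54, 2)·p = 1431 · (1/378) = 53/14.
E[α(G)] ≥ n − E[|E(G)|] = 54 − 53/14 = 703/14.
Numerically: ≈ 50.214.
(This is only a lower bound; the true E[α(G)] may be larger.)

E[α(G)] ≥ 703/14 ≈ 50.214.


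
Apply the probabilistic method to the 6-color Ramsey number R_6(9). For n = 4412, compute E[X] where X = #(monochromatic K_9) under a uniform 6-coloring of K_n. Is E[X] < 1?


E[X] = C(4412, 9) · 6^{1 − 36} = 1731452449760113018141823620 · 6^{−35} = 1731452449760113018141823620/1719070799748422591028658176.
As a reduced fraction: E[X] = 432863112440028254535455905/429767699937105647757164544 ≈ 1.007.
Is E[X] < 1? NO.
Since E[X] ≥ 1, the first-moment bound is inconclusive at n = 4412; it does NOT by itself certify R_6(9) > 4412.

E[X] = 432863112440028254535455905/429767699937105647757164544 ≈ 1.007; E[X] ≥ 1; first-moment method inconclusive here.


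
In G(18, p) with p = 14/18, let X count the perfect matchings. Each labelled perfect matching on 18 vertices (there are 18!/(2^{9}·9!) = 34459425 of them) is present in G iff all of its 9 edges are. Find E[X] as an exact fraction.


K_18 has 18!/(2^{9}·9!) = 34459425 labelled perfect matchings.
For each such perfect matching H, let X_H = 1 if all 9 edges of H are present in G. Then P[X_H = 1] = p^{9} = (7/9)^{9} = 40353607/387420489.
By linearity of expectation: E[X] = Σ_H E[X_H] = 34459425 · p^{9} = 34459425 · 40353607/387420489 = 17167433257975/4782969.
Numerically: E[X] ≈ 3.5893e+06.

E[X] = 34459425 · (7/9)^{9} = 17167433257975/4782969 ≈ 3.5893e+06.


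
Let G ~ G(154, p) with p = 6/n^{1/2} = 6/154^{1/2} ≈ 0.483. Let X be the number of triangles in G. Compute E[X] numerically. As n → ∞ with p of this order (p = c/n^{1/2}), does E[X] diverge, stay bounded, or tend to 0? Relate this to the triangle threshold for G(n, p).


Number of potential triangles: C(154, 3) = 596904.
Each occurs with probability p³ ≈ (0.483)³ ≈ 1.13025e-01.
By linearity: E[X] = C(154, 3)·p³ ≈ 596904 · 1.13025e-01 ≈ 67464.788.
Since α = 1/2 < 1, p = c/n^{1/2} ≫ 1/n is above the triangle threshold p ~ 1/n. Asymptotically E[X] ~ (c³/6)·n^{3(1−α)} = (6³/6)·n^{1.5} → ∞; triangles are abundant w.h.p.

E[X] ≈ 67464.788; in regime p = Θ(1/n^{1/2}) E[X] diverges (above the triangle threshold p ~ 1/n).


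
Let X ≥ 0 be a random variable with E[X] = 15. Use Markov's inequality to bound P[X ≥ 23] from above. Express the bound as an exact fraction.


μ = E[X] = 15, a = 23.
Markov: P[X ≥ 23] ≤ μ/a = (15)/23 = 15/23.
Numerically: ≈ 0.65217.
(Since a = 23 > μ = 15.00000, the bound 15/23 is < 1 and informative.)

P[X ≥ 23] ≤ 15/23 ≈ 0.65217.


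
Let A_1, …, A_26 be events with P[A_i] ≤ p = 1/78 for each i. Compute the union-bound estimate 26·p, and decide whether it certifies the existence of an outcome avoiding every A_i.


Union bound: P[∪_{i=1}^{26} A_i] ≤ Σ_i P[A_i] ≤ 26·p = 26·(1/78) = 1/3.
Numerically: 1/3 ≈ 0.3333.
Is 1/3 < 1? YES.
Since P[∪ A_i] ≤ 1/3 < 1, the complement has P[∩ A_i^c] ≥ 1 − 1/3 = 2/3 > 0, so some outcome avoids every A_i.

26·p = 1/3 ≈ 0.3333; existence CERTIFIED by the union bound.


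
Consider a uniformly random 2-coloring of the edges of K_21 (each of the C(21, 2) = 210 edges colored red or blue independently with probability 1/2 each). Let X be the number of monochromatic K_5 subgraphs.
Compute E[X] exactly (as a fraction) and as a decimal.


Let X = Σ_S X_S over the C(21, 5) = 20349 subsets S of size 5, where X_S = 1 if the K_5 on S is monochromatic.
For a fixed S, the K_5 on S has C(5, 2) = 10 edges. P[all 10 edges red] = (1/2)^10, and likewise for blue, so P[monochromatic] = 2·(1/2)^10 = 2^{1 − 10} = 1/512.
By linearity of expectation: E[X] = C(21, 5) · 2^{1 − 10} = 20349 · 1/512 = 20349/512.
Numerically: E[X] ≈ 39.74414.

E[X] = C(21,5)·2^(1−C(5,2)) = 20349/512 ≈ 39.74414.


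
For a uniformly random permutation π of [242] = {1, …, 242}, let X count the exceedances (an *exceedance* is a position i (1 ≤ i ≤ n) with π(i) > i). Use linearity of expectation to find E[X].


Write X = Σ_{i=1}^{242} X_i, where X_i = 1_{π(i) > i}.
For each fixed i, π(i) is uniform over {1, …, 242} (marginal of a uniform permutation), so P[π(i) > i] = (n − i)/n. Summing: Σ_{i=1}^{242} (n − i)/n = (0 + 1 + … + 241)/242 = 242(242 − 1)/(2·242) = (242 − 1)/2.
Hence E[X] = Σ_{i=1}^{242} (242 − i)/242 = 241/2 ≈ 120.500.

E[X] = 241/2 = 120.500.


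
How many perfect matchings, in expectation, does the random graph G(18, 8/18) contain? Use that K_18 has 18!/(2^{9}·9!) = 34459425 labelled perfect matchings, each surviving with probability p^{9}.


K_18 has 18!/(2^{9}·9!) = 34459425 labelled perfect matchings.
For each such perfect matching H, let X_H = 1 if all 9 edges of H are present in G. Then P[X_H = 1] = p^{9} = (4/9)^{9} = 262144/387420489.
By linearity: E[X] = Σ_H E[X_H] = 34459425 · p^{9} = 34459425 · 262144/387420489 = 111522611200/4782969.
Numerically: E[X] ≈ 2.33e+04.

E[X] = 34459425 · (4/9)^{9} = 111522611200/4782969 ≈ 2.33e+04.


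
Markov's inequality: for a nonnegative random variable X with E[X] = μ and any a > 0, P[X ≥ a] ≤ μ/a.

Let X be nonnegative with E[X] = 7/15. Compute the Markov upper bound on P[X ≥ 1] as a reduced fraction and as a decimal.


μ = E[X] = 7/15, a = 1.
Markov: P[X ≥ 1] ≤ μ/a = (7/15)/1 = 7/15.
Numerically: ≈ 0.46667.
(Since a = 1 > μ = 0.46667, the bound 7/15 is < 1 and informative.)

P[X ≥ 1] ≤ 7/15 ≈ 0.46667.


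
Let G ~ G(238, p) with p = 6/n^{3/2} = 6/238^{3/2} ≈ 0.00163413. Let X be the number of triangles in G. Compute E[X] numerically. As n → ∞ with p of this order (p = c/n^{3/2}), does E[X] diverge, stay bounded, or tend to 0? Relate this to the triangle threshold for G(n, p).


Number of potential triangles: C(238, 3) = 2218636.
Each occurs with probability p³ ≈ (0.00163413)³ ≈ 4.36372571e-09.
By linearity: E[X] = C(238, 3)·p³ ≈ 2218636 · 4.36372571e-09 ≈ 0.009682.
Since α = 3/2 > 1, p = c/n^{3/2} = o(1/n) is below the triangle threshold p ~ 1/n. Asymptotically E[X] ~ (c³/6)·n^{3(1−α)} = (6³/6)·n^{-1.5} → 0, so by Markov's inequality G has no triangles w.h.p.

E[X] ≈ 0.009682; in regime p = Θ(1/n^{3/2}) E[X] tends to 0 (below the triangle threshold p ~ 1/n).


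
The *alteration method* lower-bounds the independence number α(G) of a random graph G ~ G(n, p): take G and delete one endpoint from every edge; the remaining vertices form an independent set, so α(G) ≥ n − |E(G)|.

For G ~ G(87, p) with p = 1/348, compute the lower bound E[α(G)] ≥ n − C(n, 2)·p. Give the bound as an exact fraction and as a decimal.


E[|E(G)|] = C(87, 2)·p = 3741 · (1/348) = 43/4.
E[α(G)] ≥ n − E[|E(G)|] = 87 − 43/4 = 305/4.
Numerically: ≈ 76.250000.
(This is only a lower bound; the true E[α(G)] may be larger.)

E[α(G)] ≥ 305/4 ≈ 76.250000.


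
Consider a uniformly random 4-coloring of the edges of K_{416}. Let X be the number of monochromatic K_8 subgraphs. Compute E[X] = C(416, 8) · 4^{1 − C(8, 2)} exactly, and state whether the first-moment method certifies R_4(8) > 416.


E[X] = C(416, 8) · 4^{1 − 28} = 20788229335792620 · 4^{−27} = 20788229335792620/18014398509481984.
As a reduced fraction: E[X] = 5197057333948155/4503599627370496 ≈ 1.1539785.
Is E[X] < 1? NO.
Since E[X] ≥ 1, the first-moment bound is inconclusive at n = 416; it does NOT by itself certify R_4(8) > 416.

E[X] = 5197057333948155/4503599627370496 ≈ 1.1539785; E[X] ≥ 1; first-moment method inconclusive here.


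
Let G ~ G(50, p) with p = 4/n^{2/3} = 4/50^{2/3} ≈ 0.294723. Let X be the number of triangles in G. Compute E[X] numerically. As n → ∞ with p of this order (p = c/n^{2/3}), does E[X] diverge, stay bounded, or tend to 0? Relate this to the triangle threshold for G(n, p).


Number of potential triangles: C(50, 3) = 19600.
Each occurs with probability p³ ≈ (0.294723)³ ≈ 2.56000000e-02.
By linearity: E[X] = C(50, 3)·p³ ≈ 19600 · 2.56000000e-02 ≈ 501.760000.
Since α = 2/3 < 1, p = c/n^{2/3} ≫ 1/n is above the triangle threshold p ~ 1/n. Asymptotically E[X] ~ (c³/6)·n^{3(1−α)} = (4³/6)·n^{1} → ∞; triangles are abundant w.h.p.

E[X] ≈ 501.760000; in regime p = Θ(1/n^{2/3}) E[X] diverges (above the triangle threshold p ~ 1/n).


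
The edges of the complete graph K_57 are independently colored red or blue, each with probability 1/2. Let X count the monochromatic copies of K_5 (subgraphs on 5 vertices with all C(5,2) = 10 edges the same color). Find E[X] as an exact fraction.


Let X = Σ_S X_S over the C(57, 5) = 4187106 subsets S of size 5, where X_S = 1 if the K_5 on S is monochromatic.
For a fixed S, the K_5 on S has C(5, 2) = 10 edges. P[all 10 edges red] = (1/2)^10, and likewise for blue, so P[monochromatic] = 2·(1/2)^10 = 2^{1 − 10} = 1/512.
Summing: E[X] = C(57, 5) · 2^{1 − 10} = 4187106 · 1/512 = 2093553/256.
Numerically: E[X] ≈ 8177.941406.

E[X] = C(57,5)·2^(1−C(5,2)) = 2093553/256 ≈ 8177.941406.


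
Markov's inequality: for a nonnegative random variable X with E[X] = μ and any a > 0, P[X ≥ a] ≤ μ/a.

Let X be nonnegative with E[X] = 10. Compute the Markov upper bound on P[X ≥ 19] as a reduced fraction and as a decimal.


μ = E[X] = 10, a = 19.
Markov: P[X ≥ 19] ≤ μ/a = (10)/19 = 10/19.
Numerically: ≈ 0.526316.
(Since a = 19 > μ = 10.000000, the bound 10/19 is < 1 and informative.)

P[X ≥ 19] ≤ 10/19 ≈ 0.526316.


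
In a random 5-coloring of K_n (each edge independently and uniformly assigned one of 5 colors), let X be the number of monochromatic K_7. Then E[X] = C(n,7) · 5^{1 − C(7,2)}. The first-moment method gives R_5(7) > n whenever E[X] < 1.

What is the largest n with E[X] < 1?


We need C(n, 7) · 5^{1 − 21} < 1, i.e. C(n, 7) < 5^{21 − 1} = 95367431640625.
Check values of n near the boundary:
  n = 334: C(334, 7) = 86359460961576; 86359460961576 < 95367431640625? YES
  n = 335: C(335, 7) = 88202498238195; 88202498238195 < 95367431640625? YES
  n = 336: C(336, 7) = 90079147136880; 90079147136880 < 95367431640625? YES
  n = 337: C(337, 7) = 91989916924632; 91989916924632 < 95367431640625? YES
  n = 338: C(338, 7) = 93935323022736; 93935323022736 < 95367431640625? YES
  n = 339: C(339, 7) = 95915887062372; 95915887062372 < 95367431640625? NO
The largest n with C(n, 7) < 95367431640625 is n = 338 (where E[X] = 93935323022736/95367431640625 ≈ 0.9850). Hence R_5(7) > 338, i.e. R_5(7) ≥ 339.

Largest n = 338; hence R_5(7) > 338.


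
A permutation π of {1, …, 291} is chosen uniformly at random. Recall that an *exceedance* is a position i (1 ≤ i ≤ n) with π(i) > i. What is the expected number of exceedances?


Write X = Σ_{i=1}^{291} X_i, where X_i = 1_{π(i) > i}.
For each fixed i, π(i) is uniform over {1, …, 291} (marginal of a uniform permutation), so P[π(i) > i] = (n − i)/n. Summing: Σ_{i=1}^{291} (n − i)/n = (0 + 1 + … + 290)/291 = 291(291 − 1)/(2·291) = (291 − 1)/2.
Hence E[X] = Σ_{i=1}^{291} (291 − i)/291 = 145 ≈ 145.0000.

E[X] = 145 = 145.0000.


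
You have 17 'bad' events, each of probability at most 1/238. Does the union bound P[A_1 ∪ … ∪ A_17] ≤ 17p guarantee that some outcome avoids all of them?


Union bound: P[∪_{i=1}^{17} A_i] ≤ Σ_i P[A_i] ≤ 17·p = 17·(1/238) = 1/14.
Numerically: 1/14 ≈ 0.071429.
Is 1/14 < 1? YES.
Since P[∪ A_i] ≤ 1/14 < 1, the complement has P[∩ A_i^c] ≥ 1 − 1/14 = 13/14 > 0, so some outcome avoids every A_i.

17·p = 1/14 ≈ 0.071429; existence CERTIFIED by the union bound.


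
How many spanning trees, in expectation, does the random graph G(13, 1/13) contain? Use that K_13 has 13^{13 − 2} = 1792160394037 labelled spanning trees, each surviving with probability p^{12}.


K_13 has 13^{13 − 2} = 1792160394037 labelled spanning trees.
For each such spanning tree H, let X_H = 1 if all 12 edges of H are present in G. Then P[X_H = 1] = p^{12} = (1/13)^{12} = 1/23298085122481.
By linearity: E[X] = Σ_H E[X_H] = 1792160394037 · p^{12} = 1792160394037 · 1/23298085122481 = 1/13.
Numerically: E[X] ≈ 0.0769231.

E[X] = 1792160394037 · (1/13)^{12} = 1/13 ≈ 0.0769231.


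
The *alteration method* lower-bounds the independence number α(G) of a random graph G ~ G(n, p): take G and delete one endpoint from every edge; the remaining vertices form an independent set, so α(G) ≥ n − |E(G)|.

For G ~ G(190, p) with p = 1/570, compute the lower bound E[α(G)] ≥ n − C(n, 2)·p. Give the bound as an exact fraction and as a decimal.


E[|E(G)|] = C(190, 2)·p = 17955 · (1/570) = 63/2.
E[α(G)] ≥ n − E[|E(G)|] = 190 − 63/2 = 317/2.
Numerically: ≈ 158.5000.
(This is only a lower bound; the true E[α(G)] may be larger.)

E[α(G)] ≥ 317/2 ≈ 158.5000.


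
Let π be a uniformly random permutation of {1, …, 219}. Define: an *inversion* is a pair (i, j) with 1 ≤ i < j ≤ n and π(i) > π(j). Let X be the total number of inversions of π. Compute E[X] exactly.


Write X = Σ X_I over the C(219, 2) = 23871 pairs i < j, with X_I the indicator of one inversion.
There are 23871 indicators.
For each fixed pair i < j, the values π(i) and π(j) are two distinct elements of {1, …, 219} in uniformly random order; by symmetry P[π(i) > π(j)] = 1/2.
By linearity: E[X] = 23871 · (1/2) = C(219, 2) · (1/2) = 23871/2 = 23871/2 ≈ 11935.5000.

E[X] = 23871/2 = 11935.5000.


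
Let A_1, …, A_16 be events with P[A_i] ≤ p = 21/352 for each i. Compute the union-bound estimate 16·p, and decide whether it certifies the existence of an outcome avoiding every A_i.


Union bound: P[∪_{i=1}^{16} A_i] ≤ Σ_i P[A_i] ≤ 16·p = 16·(21/352) = 21/22.
Numerically: 21/22 ≈ 0.954545.
Is 21/22 < 1? YES.
Since P[∪ A_i] ≤ 21/22 < 1, the complement has P[∩ A_i^c] ≥ 1 − 21/22 = 1/22 > 0, so some outcome avoids every A_i.

16·p = 21/22 ≈ 0.954545; existence CERTIFIED by the union bound.


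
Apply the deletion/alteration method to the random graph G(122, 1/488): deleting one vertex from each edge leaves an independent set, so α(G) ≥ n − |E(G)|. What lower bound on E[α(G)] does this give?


E[|E(G)|] = C(122, 2)·p = 7381 · (1/488) = 121/8.
E[α(G)] ≥ n − E[|E(G)|] = 122 − 121/8 = 855/8.
Numerically: ≈ 106.8750.
(This is only a lower bound; the true E[α(G)] may be larger.)

E[α(G)] ≥ 855/8 ≈ 106.8750.


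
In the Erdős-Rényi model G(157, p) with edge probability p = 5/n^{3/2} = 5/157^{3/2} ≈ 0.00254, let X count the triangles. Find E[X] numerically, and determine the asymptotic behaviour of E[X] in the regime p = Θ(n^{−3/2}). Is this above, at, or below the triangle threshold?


Number of potential triangles: C(157, 3) = 632710.
Each occurs with probability p³ ≈ (0.00254)³ ≈ 1.64196e-08.
By linearity: E[X] = C(157, 3)·p³ ≈ 632710 · 1.64196e-08 ≈ 0.010.
Since α = 3/2 > 1, p = c/n^{3/2} = o(1/n) is below the triangle threshold p ~ 1/n. Asymptotically E[X] ~ (c³/6)·n^{3(1−α)} = (5³/6)·n^{-1.5} → 0, so by Markov's inequality G has no triangles w.h.p.

E[X] ≈ 0.010; in regime p = Θ(1/n^{3/2}) E[X] tends to 0 (below the triangle threshold p ~ 1/n).


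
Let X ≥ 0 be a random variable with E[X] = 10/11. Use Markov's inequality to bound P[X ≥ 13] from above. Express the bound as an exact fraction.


μ = E[X] = 10/11, a = 13.
Markov: P[X ≥ 13] ≤ μ/a = (10/11)/13 = 10/143.
Numerically: ≈ 0.06993.
(Since a = 13 > μ = 0.90909, the bound 10/143 is < 1 and informative.)

P[X ≥ 13] ≤ 10/143 ≈ 0.06993.


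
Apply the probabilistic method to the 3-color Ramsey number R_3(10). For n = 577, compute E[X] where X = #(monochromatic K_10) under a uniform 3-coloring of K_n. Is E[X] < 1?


E[X] = C(577, 10) · 3^{1 − 45} = 1042166760920175198880 · 3^{−44} = 1042166760920175198880/984770902183611232881.
As a reduced fraction: E[X] = 1042166760920175198880/984770902183611232881 ≈ 1.0582835.
Is E[X] < 1? NO.
Since E[X] ≥ 1, the first-moment bound is inconclusive at n = 577; it does NOT by itself certify R_3(10) > 577.

E[X] = 1042166760920175198880/984770902183611232881 ≈ 1.0582835; E[X] ≥ 1; first-moment method inconclusive here.


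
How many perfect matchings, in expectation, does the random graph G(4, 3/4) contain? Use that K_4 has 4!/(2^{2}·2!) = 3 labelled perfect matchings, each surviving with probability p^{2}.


K_4 has 4!/(2^{2}·2!) = 3 labelled perfect matchings.
For each such perfect matching H, let X_H = 1 if all 2 edges of H are present in G. Then P[X_H = 1] = p^{2} = (3/4)^{2} = 9/16.
By linearity of expectation: E[X] = Σ_H E[X_H] = 3 · p^{2} = 3 · 9/16 = 27/16.
Numerically: E[X] ≈ 1.69.

E[X] = 3 · (3/4)^{2} = 27/16 ≈ 1.69.


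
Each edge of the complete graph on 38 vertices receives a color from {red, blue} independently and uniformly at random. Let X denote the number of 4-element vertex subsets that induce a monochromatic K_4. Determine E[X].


Let X = Σ_S X_S over the C(38, 4) = 73815 subsets S of size 4, where X_S = 1 if the K_4 on S is monochromatic.
For a fixed S, the K_4 on S has C(4, 2) = 6 edges. P[all 6 edges red] = (1/2)^6, and likewise for blue, so P[monochromatic] = 2·(1/2)^6 = 2^{1 − 6} = 1/32.
By linearity of expectation: E[X] = C(38, 4) · 2^{1 − 6} = 73815 · 1/32 = 73815/32.
Numerically: E[X] ≈ 2306.7188.

E[X] = C(38,4)·2^(1−C(4,2)) = 73815/32 ≈ 2306.7188.


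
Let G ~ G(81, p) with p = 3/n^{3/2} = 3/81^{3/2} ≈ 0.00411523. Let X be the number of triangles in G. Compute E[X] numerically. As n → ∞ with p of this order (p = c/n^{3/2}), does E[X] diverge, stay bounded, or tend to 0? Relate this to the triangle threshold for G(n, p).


Number of potential triangles: C(81, 3) = 85320.
Each occurs with probability p³ ≈ (0.00411523)³ ≈ 6.96917194e-08.
By linearity: E[X] = C(81, 3)·p³ ≈ 85320 · 6.96917194e-08 ≈ 0.005946.
Since α = 3/2 > 1, p = c/n^{3/2} = o(1/n) is below the triangle threshold p ~ 1/n. Asymptotically E[X] ~ (c³/6)·n^{3(1−α)} = (3³/6)·n^{-1.5} → 0, so by Markov's inequality G has no triangles w.h.p.

E[X] ≈ 0.005946; in regime p = Θ(1/n^{3/2}) E[X] tends to 0 (below the triangle threshold p ~ 1/n).


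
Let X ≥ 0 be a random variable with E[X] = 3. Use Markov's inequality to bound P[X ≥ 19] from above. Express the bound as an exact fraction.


μ = E[X] = 3, a = 19.
Markov: P[X ≥ 19] ≤ μ/a = (3)/19 = 3/19.
Numerically: ≈ 0.15789.
(Since a = 19 > μ = 3.00000, the bound 3/19 is < 1 and informative.)

P[X ≥ 19] ≤ 3/19 ≈ 0.15789.


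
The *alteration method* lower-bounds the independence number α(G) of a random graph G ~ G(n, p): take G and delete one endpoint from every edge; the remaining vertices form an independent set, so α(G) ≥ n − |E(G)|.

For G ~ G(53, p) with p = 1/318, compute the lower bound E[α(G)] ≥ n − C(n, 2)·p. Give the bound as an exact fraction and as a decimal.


E[|E(G)|] = C(53, 2)·p = 1378 · (1/318) = 13/3.
E[α(G)] ≥ n − E[|E(G)|] = 53 − 13/3 = 146/3.
Numerically: ≈ 48.666667.
(This is only a lower bound; the true E[α(G)] may be larger.)

E[α(G)] ≥ 146/3 ≈ 48.666667.


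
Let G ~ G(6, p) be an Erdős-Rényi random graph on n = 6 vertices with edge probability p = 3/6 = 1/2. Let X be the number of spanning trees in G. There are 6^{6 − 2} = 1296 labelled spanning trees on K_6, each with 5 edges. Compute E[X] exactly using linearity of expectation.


K_6 has 6^{6 − 2} = 1296 labelled spanning trees.
For each such spanning tree H, let X_H = 1 if all 5 edges of H are present in G. Then P[X_H = 1] = p^{5} = (1/2)^{5} = 1/32.
By linearity: E[X] = Σ_H E[X_H] = 1296 · p^{5} = 1296 · 1/32 = 81/2.
Numerically: E[X] ≈ 40.5.

E[X] = 1296 · (1/2)^{5} = 81/2 ≈ 40.5.


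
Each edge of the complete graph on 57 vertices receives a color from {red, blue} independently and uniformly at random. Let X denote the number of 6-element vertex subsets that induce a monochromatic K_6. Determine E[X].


Let X = Σ_S X_S over the C(57, 6) = 36288252 subsets S of size 6, where X_S = 1 if the K_6 on S is monochromatic.
For a fixed S, the K_6 on S has C(6, 2) = 15 edges. P[all 15 edges red] = (1/2)^15, and likewise for blue, so P[monochromatic] = 2·(1/2)^15 = 2^{1 − 15} = 1/16384.
Summing: E[X] = C(57, 6) · 2^{1 − 15} = 36288252 · 1/16384 = 9072063/4096.
Numerically: E[X] ≈ 2214.859131.

E[X] = C(57,6)·2^(1−C(6,2)) = 9072063/4096 ≈ 2214.859131.


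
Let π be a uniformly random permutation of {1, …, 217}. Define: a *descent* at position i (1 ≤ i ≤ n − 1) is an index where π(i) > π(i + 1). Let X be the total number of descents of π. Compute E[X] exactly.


Write X = Σ X_I over i = 1, …, 216, with X_I the indicator of one descent.
There are 216 indicators.
For each fixed i, the pair (π(i), π(i+1)) is a uniformly random ordered pair of distinct values from {1, …, 217}; by symmetry P[π(i) > π(i+1)] = 1/2.
By linearity: E[X] = 216 · (1/2) = (217 − 1) · (1/2) = 108 ≈ 108.000.

E[X] = 108 = 108.000.


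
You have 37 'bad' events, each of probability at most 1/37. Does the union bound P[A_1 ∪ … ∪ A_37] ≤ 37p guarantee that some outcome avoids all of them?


Union bound: P[∪_{i=1}^{37} A_i] ≤ Σ_i P[A_i] ≤ 37·p = 37·(1/37) = 1.
Numerically: 1 ≈ 1.00000.
Is 1 < 1? NO.
Since the bound 1 is ≥ 1, the union bound is uninformative here; it does NOT by itself certify existence.

37·p = 1 ≈ 1.00000; existence NOT certified by the union bound.
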